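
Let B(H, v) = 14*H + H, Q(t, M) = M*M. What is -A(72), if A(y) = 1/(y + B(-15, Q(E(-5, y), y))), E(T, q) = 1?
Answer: 1/153 ≈ 0.0065359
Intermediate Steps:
Q(t, M) = M²
B(H, v) = 15*H
A(y) = 1/(-225 + y) (A(y) = 1/(y + 15*(-15)) = 1/(y - 225) = 1/(-225 + y))
-A(72) = -1/(-225 + 72) = -1/(-153) = -1*(-1/153) = 1/153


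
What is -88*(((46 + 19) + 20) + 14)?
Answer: -8712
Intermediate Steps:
-88*(((46 + 19) + 20) + 14) = -88*((65 + 20) + 14) = -88*(85 + 14) = -88*99 = -8712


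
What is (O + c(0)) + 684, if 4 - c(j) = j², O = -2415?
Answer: -1727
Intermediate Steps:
c(j) = 4 - j²
(O + c(0)) + 684 = (-2415 + (4 - 1*0²)) + 684 = (-2415 + (4 - 1*0)) + 684 = (-2415 + (4 + 0)) + 684 = (-2415 + 4) + 684 = -2411 + 684 = -1727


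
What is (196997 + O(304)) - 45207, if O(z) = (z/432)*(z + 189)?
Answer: 4107697/27 ≈ 1.5214e+5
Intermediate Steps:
O(z) = z*(189 + z)/432 (O(z) = (z*(1/432))*(189 + z) = (z/432)*(189 + z) = z*(189 + z)/432)
(196997 + O(304)) - 45207 = (196997 + (1/432)*304*(189 + 304)) - 45207 = (196997 + (1/432)*304*493) - 45207 = (196997 + 9367/27) - 45207 = 5328286/27 - 45207 = 4107697/27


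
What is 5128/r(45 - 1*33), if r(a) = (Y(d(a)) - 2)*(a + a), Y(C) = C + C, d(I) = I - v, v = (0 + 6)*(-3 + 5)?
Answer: -641/6 ≈ -106.83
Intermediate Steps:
v = 12 (v = 6*2 = 12)
d(I) = -12 + I (d(I) = I - 1*12 = I - 12 = -12 + I)
Y(C) = 2*C
r(a) = 2*a*(-26 + 2*a) (r(a) = (2*(-12 + a) - 2)*(a + a) = ((-24 + 2*a) - 2)*(2*a) = (-26 + 2*a)*(2*a) = 2*a*(-26 + 2*a))
5128/r(45 - 1*33) = 5128/((4*(45 - 1*33)*(-13 + (45 - 1*33)))) = 5128/((4*(45 - 33)*(-13 + (45 - 33)))) = 5128/((4*12*(-13 + 12))) = 5128/((4*12*(-1))) = 5128/(-48) = 5128*(-1/48) = -641/6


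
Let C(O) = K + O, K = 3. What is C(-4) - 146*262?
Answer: -38253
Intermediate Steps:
C(O) = 3 + O
C(-4) - 146*262 = (3 - 4) - 146*262 = -1 - 38252 = -38253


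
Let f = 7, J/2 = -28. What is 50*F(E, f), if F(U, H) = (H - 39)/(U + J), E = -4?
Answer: 80/3 ≈ 26.667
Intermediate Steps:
J = -56 (J = 2*(-28) = -56)
F(U, H) = (-39 + H)/(-56 + U) (F(U, H) = (H - 39)/(U - 56) = (-39 + H)/(-56 + U))
50*F(E, f) = 50*((-39 + 7)/(-56 - 4)) = 50*(-32/(-60)) = 50*(-1/60*(-32)) = 50*(8/15) = 80/3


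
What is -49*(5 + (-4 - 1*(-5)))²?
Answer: -1764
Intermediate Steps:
-49*(5 + (-4 - 1*(-5)))² = -49*(5 + (-4 + 5))² = -49*(5 + 1)² = -49*6² = -49*36 = -1764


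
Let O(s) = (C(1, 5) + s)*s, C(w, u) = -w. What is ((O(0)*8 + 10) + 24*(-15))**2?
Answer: 122500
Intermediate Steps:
O(s) = s*(-1 + s) (O(s) = (-1*1 + s)*s = (-1 + s)*s = s*(-1 + s))
((O(0)*8 + 10) + 24*(-15))**2 = (((0*(-1 + 0))*8 + 10) + 24*(-15))**2 = (((0*(-1))*8 + 10) - 360)**2 = ((0*8 + 10) - 360)**2 = ((0 + 10) - 360)**2 = (10 - 360)**2 = (-350)**2 = 122500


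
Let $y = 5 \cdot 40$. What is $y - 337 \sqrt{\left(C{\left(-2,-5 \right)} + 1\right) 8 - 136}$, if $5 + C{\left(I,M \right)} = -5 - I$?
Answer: $200 - 2696 i \sqrt{3} \approx 200.0 - 4669.6 i$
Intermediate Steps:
$y = 200$
$C{\left(I,M \right)} = -10 - I$ ($C{\left(I,M \right)} = -5 - \left(5 + I\right) = -10 - I$)
$y - 337 \sqrt{\left(C{\left(-2,-5 \right)} + 1\right) 8 - 136} = 200 - 337 \sqrt{\left(\left(-10 - -2\right) + 1\right) 8 - 136} = 200 - 337 \sqrt{\left(\left(-10 + 2\right) + 1\right) 8 - 136} = 200 - 337 \sqrt{\left(-8 + 1\right) 8 - 136} = 200 - 337 \sqrt{\left(-7\right) 8 - 136} = 200 - 337 \sqrt{-56 - 136} = 200 - 337 \sqrt{-192} = 200 - 337 \cdot 8 i \sqrt{3} = 200 - 2696 i \sqrt{3}$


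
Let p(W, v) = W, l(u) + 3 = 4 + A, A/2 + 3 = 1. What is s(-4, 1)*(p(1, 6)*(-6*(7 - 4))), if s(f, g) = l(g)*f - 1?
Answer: -198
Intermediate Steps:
A = -4 (A = -6 + 2*1 = -6 + 2 = -4)
l(u) = -3 (l(u) = -3 + (4 - 4) = -3 + 0 = -3)
s(f, g) = -1 - 3*f (s(f, g) = -3*f - 1 = -1 - 3*f)
s(-4, 1)*(p(1, 6)*(-6*(7 - 4))) = (-1 - 3*(-4))*(1*(-6*(7 - 4))) = (-1 + 12)*(1*(-6*3)) = 11*(1*(-18)) = 11*(-18) = -198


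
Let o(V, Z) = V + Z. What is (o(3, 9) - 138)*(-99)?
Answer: 12474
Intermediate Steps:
(o(3, 9) - 138)*(-99) = ((3 + 9) - 138)*(-99) = (12 - 138)*(-99) = -126*(-99) = 12474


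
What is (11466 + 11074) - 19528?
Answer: 3012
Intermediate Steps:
(11466 + 11074) - 19528 = 22540 - 19528 = 3012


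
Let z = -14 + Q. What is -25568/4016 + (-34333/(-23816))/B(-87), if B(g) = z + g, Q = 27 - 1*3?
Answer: -226083163/35407064 ≈ -6.3853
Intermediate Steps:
Q = 24 (Q = 27 - 3 = 24)
z = 10 (z = -14 + 24 = 10)
B(g) = 10 + g
-25568/4016 + (-34333/(-23816))/B(-87) = -25568/4016 + (-34333/(-23816))/(10 - 87) = -25568*1/4016 - 34333*(-1/23816)/(-77) = -1598/251 + (2641/1832)*(-1/77) = -1598/251 - 2641/141064 = -226083163/35407064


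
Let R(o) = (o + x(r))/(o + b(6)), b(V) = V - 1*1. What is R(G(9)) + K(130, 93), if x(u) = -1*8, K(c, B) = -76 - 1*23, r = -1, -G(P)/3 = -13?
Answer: -4325/44 ≈ -98.295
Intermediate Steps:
b(V) = -1 + V (b(V) = V - 1 = -1 + V)
G(P) = 39 (G(P) = -3*(-13) = 39)
K(c, B) = -99 (K(c, B) = -76 - 23 = -99)
x(u) = -8
R(o) = (-8 + o)/(5 + o) (R(o) = (o - 8)/(o + (-1 + 6)) = (-8 + o)/(o + 5) = (-8 + o)/(5 + o))
R(G(9)) + K(130, 93) = (-8 + 39)/(5 + 39) - 99 = 31/44 - 99 = -4325/44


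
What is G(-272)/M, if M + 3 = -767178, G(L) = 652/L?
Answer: 163/52168308 ≈ 3.1245e-6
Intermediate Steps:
M = -767181 (M = -3 - 767178 = -767181)
G(-272)/M = (652/(-272))/(-767181) = (652*(-1/272))*(-1/767181) = -163/68*(-1/767181) = 163/52168308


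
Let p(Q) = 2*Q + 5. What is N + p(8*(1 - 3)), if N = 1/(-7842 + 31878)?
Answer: -648971/24036 ≈ -27.000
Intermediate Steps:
N = 1/24036 ≈ 4.1604e-5
p(Q) = 5 + 2*Q
N + p(8*(1 - 3)) = 1/24036 + (5 + 2*(8*(1 - 3))) = 1/24036 + (5 + 2*(8*(-2))) = 1/24036 + (5 + 2*(-16)) = 1/24036 + (5 - 32) = 1/24036 - 27 = -648971/24036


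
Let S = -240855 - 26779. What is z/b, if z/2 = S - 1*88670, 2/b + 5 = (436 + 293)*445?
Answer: -115585017600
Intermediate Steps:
b = 1/162200 (b = 2/(-5 + (436 + 293)*445) = 2/(-5 + 729*445) = 2/(-5 + 324405) = 2/324400 = 2*(1/324400) = 1/162200 ≈ 6.1652e-6)
S = -267634
z = -712608 (z = 2*(-267634 - 1*88670) = 2*(-267634 - 88670) = 2*(-356304) = -712608)
z/b = -712608/1/162200 = -712608*162200 = -115585017600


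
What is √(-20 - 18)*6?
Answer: 6*I*√38 ≈ 36.987*I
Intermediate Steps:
√(-20 - 18)*6 = √(-38)*6 = (I*√38)*6 = 6*I*√38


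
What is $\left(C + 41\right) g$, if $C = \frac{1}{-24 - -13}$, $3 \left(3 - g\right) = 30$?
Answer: $- \frac{3150}{11} \approx -286.36$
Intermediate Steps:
$g = -7$ ($g = 3 - 10 = -7$)
$C = - \frac{1}{11}$ ($C = \frac{1}{-24 + 13} = \frac{1}{-11} = - \frac{1}{11} \approx -0.090909$)
$\left(C + 41\right) g = \left(- \frac{1}{11} + 41\right) \left(-7\right) = \frac{450}{11} \left(-7\right) = - \frac{3150}{11}$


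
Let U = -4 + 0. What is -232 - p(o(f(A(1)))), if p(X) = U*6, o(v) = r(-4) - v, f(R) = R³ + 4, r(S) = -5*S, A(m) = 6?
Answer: -208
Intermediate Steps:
U = -4
f(R) = 4 + R³
o(v) = 20 - v (o(v) = -5*(-4) - v = 20 - v)
p(X) = -24 (p(X) = -4*6 = -24)
-232 - p(o(f(A(1)))) = -232 - 1*(-24) = -232 + 24 = -208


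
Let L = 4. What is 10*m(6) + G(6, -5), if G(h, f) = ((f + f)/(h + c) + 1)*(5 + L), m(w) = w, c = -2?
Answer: 93/2 ≈ 46.500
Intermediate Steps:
G(h, f) = 9 + 18*f/(-2 + h) (G(h, f) = ((f + f)/(h - 2) + 1)*(5 + 4) = ((2*f)/(-2 + h) + 1)*9 = (2*f/(-2 + h) + 1)*9 = (1 + 2*f/(-2 + h))*9 = 9 + 18*f/(-2 + h))
10*m(6) + G(6, -5) = 10*6 + 9*(-2 + 6 + 2*(-5))/(-2 + 6) = 60 + 9*(-2 + 6 - 10)/4 = 60 + 9*(1/4)*(-6) = 60 - 27/2 = 93/2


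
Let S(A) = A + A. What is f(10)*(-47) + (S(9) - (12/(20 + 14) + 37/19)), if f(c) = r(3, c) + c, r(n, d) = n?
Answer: -192282/323 ≈ -595.30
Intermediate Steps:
f(c) = 3 + c
S(A) = 2*A
f(10)*(-47) + (S(9) - (12/(20 + 14) + 37/19)) = (3 + 10)*(-47) + (2*9 - (12/(20 + 14) + 37/19)) = 13*(-47) + (18 - (12/34 + 37*(1/19))) = -611 + (18 - (12*(1/34) + 37/19)) = -611 + (18 - (6/17 + 37/19)) = -611 + (18 - 1*743/323) = -611 + (18 - 743/323) = -611 + 5071/323 = -192282/323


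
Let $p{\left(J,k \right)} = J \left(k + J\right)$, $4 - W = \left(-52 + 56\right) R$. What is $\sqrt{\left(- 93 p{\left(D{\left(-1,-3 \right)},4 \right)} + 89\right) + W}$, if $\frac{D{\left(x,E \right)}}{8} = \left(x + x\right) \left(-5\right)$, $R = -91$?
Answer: $i \sqrt{624503} \approx 790.25 i$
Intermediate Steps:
$W = 368$ ($W = 4 - \left(-52 + 56\right) \left(-91\right) = 4 - 4 \left(-91\right) = 4 - -364 = 4 + 364 = 368$)
$D{\left(x,E \right)} = - 80 x$ ($D{\left(x,E \right)} = 8 \left(x + x\right) \left(-5\right) = 8 \cdot 2 x \left(-5\right) = 8 \left(- 10 x\right) = - 80 x$)
$p{\left(J,k \right)} = J \left(J + k\right)$
$\sqrt{\left(- 93 p{\left(D{\left(-1,-3 \right)},4 \right)} + 89\right) + W} = \sqrt{\left(- 93 \left(-80\right) \left(-1\right) \left(\left(-80\right) \left(-1\right) + 4\right) + 89\right) + 368} = \sqrt{\left(- 93 \cdot 80 \left(80 + 4\right) + 89\right) + 368} = \sqrt{\left(- 93 \cdot 80 \cdot 84 + 89\right) + 368} = \sqrt{\left(\left(-93\right) 6720 + 89\right) + 368} = \sqrt{\left(-624960 + 89\right) + 368} = \sqrt{-624871 + 368} = \sqrt{-624503} = i \sqrt{624503}$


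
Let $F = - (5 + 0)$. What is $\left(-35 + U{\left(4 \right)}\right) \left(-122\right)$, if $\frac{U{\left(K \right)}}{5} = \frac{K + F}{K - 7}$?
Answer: $\frac{12200}{3} \approx 4066.7$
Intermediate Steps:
$F = -5$ ($F = \left(-1\right) 5 = -5$)
$U{\left(K \right)} = \frac{5 \left(-5 + K\right)}{-7 + K}$ ($U{\left(K \right)} = 5 \frac{K - 5}{K - 7} = 5 \frac{-5 + K}{-7 + K} = \frac{5 \left(-5 + K\right)}{-7 + K}$)
$\left(-35 + U{\left(4 \right)}\right) \left(-122\right) = \left(-35 + \frac{5 \left(-5 + 4\right)}{-7 + 4}\right) \left(-122\right) = \left(-35 + 5 \frac{1}{-3} \left(-1\right)\right) \left(-122\right) = \left(-35 + 5 \left(- \frac{1}{3}\right) \left(-1\right)\right) \left(-122\right) = \left(-35 + \frac{5}{3}\right) \left(-122\right) = \left(- \frac{100}{3}\right) \left(-122\right) = \frac{12200}{3}$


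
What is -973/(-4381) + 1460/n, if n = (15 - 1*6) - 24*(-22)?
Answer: 6918761/2352597 ≈ 2.9409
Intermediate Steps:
n = 537 (n = (15 - 6) + 528 = 9 + 528 = 537)
-973/(-4381) + 1460/n = -973/(-4381) + 1460/537 = -973*(-1/4381) + 1460*(1/537) = 973/4381 + 1460/537 = 6918761/2352597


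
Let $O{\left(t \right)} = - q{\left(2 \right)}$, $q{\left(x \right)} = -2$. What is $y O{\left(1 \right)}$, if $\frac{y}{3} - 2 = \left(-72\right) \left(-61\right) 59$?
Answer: $1554780$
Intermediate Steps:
$y = 777390$ ($y = 6 + 3 \left(-72\right) \left(-61\right) 59 = 6 + 3 \cdot 4392 \cdot 59 = 6 + 3 \cdot 259128 = 6 + 777384 = 777390$)
$O{\left(t \right)} = 2$ ($O{\left(t \right)} = \left(-1\right) \left(-2\right) = 2$)
$y O{\left(1 \right)} = 777390 \cdot 2 = 1554780$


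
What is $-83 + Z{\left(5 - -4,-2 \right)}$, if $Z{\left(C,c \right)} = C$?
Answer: $-74$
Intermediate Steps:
$-83 + Z{\left(5 - -4,-2 \right)} = -83 + \left(5 - -4\right) = -83 + \left(5 + 4\right) = -83 + 9 = -74$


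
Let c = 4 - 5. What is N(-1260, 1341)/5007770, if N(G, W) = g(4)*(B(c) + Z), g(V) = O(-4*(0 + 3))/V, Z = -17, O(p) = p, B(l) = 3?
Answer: 21/2503885 ≈ 8.3870e-6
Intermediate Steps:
c = -1
g(V) = -12/V (g(V) = (-4*(0 + 3))/V = (-4*3)/V = -12/V)
N(G, W) = 42 (N(G, W) = (-12/4)*(3 - 17) = -12*1/4*(-14) = -3*(-14) = 42)
N(-1260, 1341)/5007770 = 42/5007770 = 42*(1/5007770) = 21/2503885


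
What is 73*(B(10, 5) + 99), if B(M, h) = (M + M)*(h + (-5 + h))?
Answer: 14527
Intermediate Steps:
B(M, h) = 2*M*(-5 + 2*h) (B(M, h) = (2*M)*(-5 + 2*h) = 2*M*(-5 + 2*h))
73*(B(10, 5) + 99) = 73*(2*10*(-5 + 2*5) + 99) = 73*(2*10*(-5 + 10) + 99) = 73*(2*10*5 + 99) = 73*(100 + 99) = 73*199 = 14527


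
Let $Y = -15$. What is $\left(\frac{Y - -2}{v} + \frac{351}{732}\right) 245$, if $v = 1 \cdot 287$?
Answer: $\frac{1064245}{10004} \approx 106.38$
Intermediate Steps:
$v = 287$
$\left(\frac{Y - -2}{v} + \frac{351}{732}\right) 245 = \left(\frac{-15 - -2}{287} + \frac{351}{732}\right) 245 = \left(\left(-15 + 2\right) \frac{1}{287} + 351 \cdot \frac{1}{732}\right) 245 = \left(\left(-13\right) \frac{1}{287} + \frac{117}{244}\right) 245 = \left(- \frac{13}{287} + \frac{117}{244}\right) 245 = \frac{30407}{70028} \cdot 245 = \frac{1064245}{10004}$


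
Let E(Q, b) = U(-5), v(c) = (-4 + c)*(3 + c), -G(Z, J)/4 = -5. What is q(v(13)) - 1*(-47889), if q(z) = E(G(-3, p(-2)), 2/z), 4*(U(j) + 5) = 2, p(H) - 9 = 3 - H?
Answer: 95769/2 ≈ 47885.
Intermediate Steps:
p(H) = 12 - H (p(H) = 9 + (3 - H) = 12 - H)
U(j) = -9/2 (U(j) = -5 + (¼)*2 = -5 + ½ = -9/2)
G(Z, J) = 20 (G(Z, J) = -4*(-5) = 20)
E(Q, b) = -9/2
q(z) = -9/2
q(v(13)) - 1*(-47889) = -9/2 - 1*(-47889) = -9/2 + 47889 = 95769/2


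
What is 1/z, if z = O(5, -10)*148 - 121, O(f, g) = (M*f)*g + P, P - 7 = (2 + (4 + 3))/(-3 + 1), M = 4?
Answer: -1/29351 ≈ -3.4070e-5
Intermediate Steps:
P = 5/2 (P = 7 + (2 + (4 + 3))/(-3 + 1) = 7 + (2 + 7)/(-2) = 7 + 9*(-1/2) = 7 - 9/2 = 5/2 ≈ 2.5000)
O(f, g) = 5/2 + 4*f*g (O(f, g) = (4*f)*g + 5/2 = 4*f*g + 5/2 = 5/2 + 4*f*g)
z = -29351 (z = (5/2 + 4*5*(-10))*148 - 121 = (5/2 - 200)*148 - 121 = -395/2*148 - 121 = -29230 - 121 = -29351)
1/z = 1/(-29351) = -1/29351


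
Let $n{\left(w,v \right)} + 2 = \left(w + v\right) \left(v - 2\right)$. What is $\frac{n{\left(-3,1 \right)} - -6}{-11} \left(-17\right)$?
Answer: $\frac{102}{11} \approx 9.2727$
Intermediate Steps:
$n{\left(w,v \right)} = -2 + \left(-2 + v\right) \left(v + w\right)$ ($n{\left(w,v \right)} = -2 + \left(w + v\right) \left(v - 2\right) = -2 + \left(v + w\right) \left(-2 + v\right) = -2 + \left(-2 + v\right) \left(v + w\right)$)
$\frac{n{\left(-3,1 \right)} - -6}{-11} \left(-17\right) = \frac{\left(-2 + 1^{2} - 2 - -6 + 1 \left(-3\right)\right) - -6}{-11} \left(-17\right) = - \frac{\left(-2 + 1 - 2 + 6 - 3\right) + 6}{11} \left(-17\right) = - \frac{0 + 6}{11} \left(-17\right) = \left(- \frac{1}{11}\right) 6 \left(-17\right) = \left(- \frac{6}{11}\right) \left(-17\right) = \frac{102}{11}$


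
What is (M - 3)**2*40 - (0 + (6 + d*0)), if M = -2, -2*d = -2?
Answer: 994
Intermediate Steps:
d = 1 (d = -1/2*(-2) = 1)
(M - 3)**2*40 - (0 + (6 + d*0)) = (-2 - 3)**2*40 - (0 + (6 + 1*0)) = (-5)**2*40 - (0 + (6 + 0)) = 25*40 - (0 + 6) = 1000 - 1*6 = 1000 - 6 = 994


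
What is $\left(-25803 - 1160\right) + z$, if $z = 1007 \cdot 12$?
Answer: $-14879$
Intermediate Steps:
$z = 12084$
$\left(-25803 - 1160\right) + z = \left(-25803 - 1160\right) + 12084 = -26963 + 12084 = -14879$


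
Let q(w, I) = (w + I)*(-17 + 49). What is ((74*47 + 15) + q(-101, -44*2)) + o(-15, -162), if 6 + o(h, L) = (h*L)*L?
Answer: -396221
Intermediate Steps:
o(h, L) = -6 + h*L² (o(h, L) = -6 + (h*L)*L = -6 + (L*h)*L = -6 + h*L²)
q(w, I) = 32*I + 32*w (q(w, I) = (I + w)*32 = 32*I + 32*w)
((74*47 + 15) + q(-101, -44*2)) + o(-15, -162) = ((74*47 + 15) + (32*(-44*2) + 32*(-101))) + (-6 - 15*(-162)²) = ((3478 + 15) + (32*(-88) - 3232)) + (-6 - 15*26244) = (3493 + (-2816 - 3232)) + (-6 - 393660) = (3493 - 6048) - 393666 = -2555 - 393666 = -396221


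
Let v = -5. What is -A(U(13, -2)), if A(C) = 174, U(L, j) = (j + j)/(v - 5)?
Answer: -174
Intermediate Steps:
U(L, j) = -j/5 (U(L, j) = (j + j)/(-5 - 5) = (2*j)/(-10) = (2*j)*(-⅒) = -j/5)
-A(U(13, -2)) = -1*174 = -174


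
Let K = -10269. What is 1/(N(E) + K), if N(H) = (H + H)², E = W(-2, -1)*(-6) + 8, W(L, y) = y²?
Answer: -1/10253 ≈ -9.7532e-5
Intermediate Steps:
E = 2 (E = (-1)²*(-6) + 8 = 1*(-6) + 8 = -6 + 8 = 2)
N(H) = 4*H² (N(H) = (2*H)² = 4*H²)
1/(N(E) + K) = 1/(4*2² - 10269) = 1/(4*4 - 10269) = 1/(16 - 10269) = 1/(-10253) = -1/10253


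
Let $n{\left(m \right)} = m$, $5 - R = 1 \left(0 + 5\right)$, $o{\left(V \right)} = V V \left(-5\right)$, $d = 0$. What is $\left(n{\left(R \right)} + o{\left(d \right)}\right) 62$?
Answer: $0$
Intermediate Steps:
$o{\left(V \right)} = - 5 V^{2}$ ($o{\left(V \right)} = V^{2} \left(-5\right) = - 5 V^{2}$)
$R = 0$ ($R = 5 - 1 \left(0 + 5\right) = 5 - 1 \cdot 5 = 5 - 5 = 0$)
$\left(n{\left(R \right)} + o{\left(d \right)}\right) 62 = \left(0 - 5 \cdot 0^{2}\right) 62 = \left(0 - 0\right) 62 = \left(0 + 0\right) 62 = 0 \cdot 62 = 0$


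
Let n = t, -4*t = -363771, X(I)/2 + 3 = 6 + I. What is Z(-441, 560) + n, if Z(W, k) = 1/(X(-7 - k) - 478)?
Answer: 292108111/3212 ≈ 90943.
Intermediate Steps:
X(I) = 6 + 2*I (X(I) = -6 + 2*(6 + I) = -6 + (12 + 2*I) = 6 + 2*I)
t = 363771/4 (t = -¼*(-363771) = 363771/4 ≈ 90943.)
n = 363771/4 ≈ 90943.
Z(W, k) = 1/(-486 - 2*k) (Z(W, k) = 1/((6 + 2*(-7 - k)) - 478) = 1/((6 + (-14 - 2*k)) - 478) = 1/((-8 - 2*k) - 478) = 1/(-486 - 2*k))
Z(-441, 560) + n = -1/(486 + 2*560) + 363771/4 = -1/(486 + 1120) + 363771/4 = -1/1606 + 363771/4 = 292108111/3212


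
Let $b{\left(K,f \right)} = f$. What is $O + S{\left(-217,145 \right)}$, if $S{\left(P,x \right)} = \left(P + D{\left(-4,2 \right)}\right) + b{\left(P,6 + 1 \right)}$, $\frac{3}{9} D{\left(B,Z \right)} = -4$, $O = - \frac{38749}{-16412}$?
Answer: $- \frac{3604715}{16412} \approx -219.64$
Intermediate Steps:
$O = \frac{38749}{16412}$ ($O = \left(-38749\right) \left(- \frac{1}{16412}\right) = \frac{38749}{16412} \approx 2.361$)
$D{\left(B,Z \right)} = -12$ ($D{\left(B,Z \right)} = 3 \left(-4\right) = -12$)
$S{\left(P,x \right)} = -5 + P$ ($S{\left(P,x \right)} = \left(P - 12\right) + \left(6 + 1\right) = \left(-12 + P\right) + 7 = -5 + P$)
$O + S{\left(-217,145 \right)} = \frac{38749}{16412} - 222 = - \frac{3604715}{16412}$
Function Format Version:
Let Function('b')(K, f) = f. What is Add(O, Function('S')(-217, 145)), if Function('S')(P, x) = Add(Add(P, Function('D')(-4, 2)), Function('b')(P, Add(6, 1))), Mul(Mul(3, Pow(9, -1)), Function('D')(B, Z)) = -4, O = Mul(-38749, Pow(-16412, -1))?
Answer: Rational(-3604715, 16412) ≈ -219.64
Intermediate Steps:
O = Rational(38749, 16412) (O = Mul(-38749, Rational(-1, 16412)) = Rational(38749, 16412) ≈ 2.3610)
Function('D')(B, Z) = -12 (Function('D')(B, Z) = Mul(3, -4) = -12)
Function('S')(P, x) = Add(-5, P) (Function('S')(P, x) = Add(Add(P, -12), Add(6, 1)) = Add(Add(-12, P), 7) = Add(-5, P))
Add(O, Function('S')(-217, 145)) = Add(Rational(38749, 16412), Add(-5, -217)) = Add(Rational(38749, 16412), -222) = Rational(-3604715, 16412)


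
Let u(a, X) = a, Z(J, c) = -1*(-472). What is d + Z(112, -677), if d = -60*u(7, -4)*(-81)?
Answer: 34492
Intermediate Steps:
Z(J, c) = 472
d = 34020 (d = -60*7*(-81) = -420*(-81) = 34020)
d + Z(112, -677) = 34020 + 472 = 34492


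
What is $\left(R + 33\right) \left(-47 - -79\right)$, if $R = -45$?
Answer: $-384$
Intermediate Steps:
$\left(R + 33\right) \left(-47 - -79\right) = \left(-45 + 33\right) \left(-47 - -79\right) = - 12 \left(-47 + 79\right) = \left(-12\right) 32 = -384$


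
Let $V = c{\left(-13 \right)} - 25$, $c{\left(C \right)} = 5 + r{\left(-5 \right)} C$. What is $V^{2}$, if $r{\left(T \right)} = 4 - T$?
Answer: $18769$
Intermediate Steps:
$c{\left(C \right)} = 5 + 9 C$ ($c{\left(C \right)} = 5 + \left(4 - -5\right) C = 5 + \left(4 + 5\right) C = 5 + 9 C$)
$V = -137$ ($V = \left(5 + 9 \left(-13\right)\right) - 25 = \left(5 - 117\right) - 25 = -112 - 25 = -137$)
$V^{2} = \left(-137\right)^{2} = 18769$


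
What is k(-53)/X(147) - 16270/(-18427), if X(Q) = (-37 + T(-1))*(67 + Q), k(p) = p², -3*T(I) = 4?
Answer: 245120371/453488470 ≈ 0.54052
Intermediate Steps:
T(I) = -4/3 (T(I) = -⅓*4 = -4/3)
X(Q) = -7705/3 - 115*Q/3 (X(Q) = (-37 - 4/3)*(67 + Q) = -115*(67 + Q)/3 = -7705/3 - 115*Q/3)
k(-53)/X(147) - 16270/(-18427) = (-53)²/(-7705/3 - 115/3*147) - 16270/(-18427) = 2809/(-7705/3 - 5635) - 16270*(-1/18427) = 2809/(-24610/3) + 16270/18427 = 2809*(-3/24610) + 16270/18427 = -8427/24610 + 16270/18427 = 245120371/453488470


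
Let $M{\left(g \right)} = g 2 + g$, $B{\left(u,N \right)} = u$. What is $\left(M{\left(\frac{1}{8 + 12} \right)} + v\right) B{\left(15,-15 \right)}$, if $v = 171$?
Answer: $\frac{10269}{4} \approx 2567.3$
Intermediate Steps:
$M{\left(g \right)} = 3 g$ ($M{\left(g \right)} = 2 g + g = 3 g$)
$\left(M{\left(\frac{1}{8 + 12} \right)} + v\right) B{\left(15,-15 \right)} = \left(\frac{3}{8 + 12} + 171\right) 15 = \left(\frac{3}{20} + 171\right) 15 = \frac{3423}{20} \cdot 15 = \frac{10269}{4}$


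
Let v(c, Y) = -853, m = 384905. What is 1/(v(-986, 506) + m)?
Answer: 1/384052 ≈ 2.6038e-6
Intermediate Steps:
1/(v(-986, 506) + m) = 1/(-853 + 384905) = 1/384052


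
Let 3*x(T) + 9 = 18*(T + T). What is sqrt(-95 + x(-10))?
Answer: I*sqrt(218) ≈ 14.765*I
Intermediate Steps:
x(T) = -3 + 12*T (x(T) = -3 + (18*(T + T))/3 = -3 + (18*(2*T))/3 = -3 + (36*T)/3 = -3 + 12*T)
sqrt(-95 + x(-10)) = sqrt(-95 + (-3 + 12*(-10))) = sqrt(-95 + (-3 - 120)) = sqrt(-95 - 123) = sqrt(-218) = I*sqrt(218)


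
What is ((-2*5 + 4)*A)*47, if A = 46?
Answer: -12972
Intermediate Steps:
((-2*5 + 4)*A)*47 = ((-2*5 + 4)*46)*47 = ((-10 + 4)*46)*47 = -6*46*47 = -276*47 = -12972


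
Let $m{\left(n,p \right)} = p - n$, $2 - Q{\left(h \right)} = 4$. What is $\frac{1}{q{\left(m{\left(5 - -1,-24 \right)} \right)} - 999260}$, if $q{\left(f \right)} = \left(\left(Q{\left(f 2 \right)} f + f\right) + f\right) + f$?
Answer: $- \frac{1}{999290} \approx -1.0007 \cdot 10^{-6}$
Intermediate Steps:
$Q{\left(h \right)} = -2$ ($Q{\left(h \right)} = 2 - 4 = -2$)
$q{\left(f \right)} = f$ ($q{\left(f \right)} = \left(\left(- 2 f + f\right) + f\right) + f = \left(- f + f\right) + f = 0 + f = f$)
$\frac{1}{q{\left(m{\left(5 - -1,-24 \right)} \right)} - 999260} = \frac{1}{\left(-24 - \left(5 - -1\right)\right) - 999260} = \frac{1}{\left(-24 - \left(5 + 1\right)\right) - 999260} = \frac{1}{\left(-24 - 6\right) - 999260} = \frac{1}{-30 - 999260} = \frac{1}{-999290} = - \frac{1}{999290}$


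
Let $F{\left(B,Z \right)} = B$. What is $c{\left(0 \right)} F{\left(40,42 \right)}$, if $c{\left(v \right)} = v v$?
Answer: $0$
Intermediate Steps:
$c{\left(v \right)} = v^{2}$
$c{\left(0 \right)} F{\left(40,42 \right)} = 0^{2} \cdot 40 = 0 \cdot 40 = 0$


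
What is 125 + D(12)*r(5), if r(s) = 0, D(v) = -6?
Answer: 125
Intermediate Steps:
125 + D(12)*r(5) = 125 - 6*0 = 125 + 0 = 125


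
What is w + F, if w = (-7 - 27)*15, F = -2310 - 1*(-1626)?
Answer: -1194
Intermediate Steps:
F = -684 (F = -2310 + 1626 = -684)
w = -510 (w = -34*15 = -510)
w + F = -510 - 684 = -1194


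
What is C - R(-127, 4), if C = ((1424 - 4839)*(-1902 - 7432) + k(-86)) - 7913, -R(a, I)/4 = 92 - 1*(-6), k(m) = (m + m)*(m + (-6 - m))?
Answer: 31869121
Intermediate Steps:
k(m) = -12*m (k(m) = (2*m)*(-6) = -12*m)
R(a, I) = -392 (R(a, I) = -4*(92 - 1*(-6)) = -4*(92 + 6) = -4*98 = -392)
C = 31868729 (C = ((1424 - 4839)*(-1902 - 7432) - 12*(-86)) - 7913 = (-3415*(-9334) + 1032) - 7913 = (31875610 + 1032) - 7913 = 31876642 - 7913 = 31868729)
C - R(-127, 4) = 31868729 - 1*(-392) = 31868729 + 392 = 31869121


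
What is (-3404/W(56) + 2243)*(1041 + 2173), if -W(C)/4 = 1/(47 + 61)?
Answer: 302601314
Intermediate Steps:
W(C) = -1/27 (W(C) = -4/(47 + 61) = -4/108 = -4*1/108 = -1/27)
(-3404/W(56) + 2243)*(1041 + 2173) = (-3404/(-1/27) + 2243)*(1041 + 2173) = (-3404*(-27) + 2243)*3214 = (91908 + 2243)*3214 = 94151*3214 = 302601314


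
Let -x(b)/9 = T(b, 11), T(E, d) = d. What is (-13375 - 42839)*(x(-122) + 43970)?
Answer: -2466164394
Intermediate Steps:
x(b) = -99 (x(b) = -9*11 = -99)
(-13375 - 42839)*(x(-122) + 43970) = (-13375 - 42839)*(-99 + 43970) = -56214*43871 = -2466164394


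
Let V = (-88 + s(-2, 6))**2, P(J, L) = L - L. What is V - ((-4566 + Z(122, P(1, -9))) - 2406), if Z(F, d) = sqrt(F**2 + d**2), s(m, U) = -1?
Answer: 14771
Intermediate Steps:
P(J, L) = 0
V = 7921 (V = (-88 - 1)**2 = (-89)**2 = 7921)
V - ((-4566 + Z(122, P(1, -9))) - 2406) = 7921 - ((-4566 + sqrt(122**2 + 0**2)) - 2406) = 7921 - ((-4566 + sqrt(14884 + 0)) - 2406) = 7921 - ((-4566 + sqrt(14884)) - 2406) = 7921 - ((-4566 + 122) - 2406) = 7921 - (-4444 - 2406) = 7921 - 1*(-6850) = 7921 + 6850 = 14771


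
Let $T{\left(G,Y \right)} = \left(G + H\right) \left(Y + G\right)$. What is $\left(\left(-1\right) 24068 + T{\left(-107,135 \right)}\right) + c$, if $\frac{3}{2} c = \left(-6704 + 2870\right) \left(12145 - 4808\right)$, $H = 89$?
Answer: $-18777944$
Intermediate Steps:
$c = -18753372$ ($c = \frac{2 \left(-6704 + 2870\right) \left(12145 - 4808\right)}{3} = \frac{2 \left(\left(-3834\right) 7337\right)}{3} = \frac{2}{3} \left(-28130058\right) = -18753372$)
$T{\left(G,Y \right)} = \left(89 + G\right) \left(G + Y\right)$ ($T{\left(G,Y \right)} = \left(G + 89\right) \left(Y + G\right) = \left(89 + G\right) \left(G + Y\right)$)
$\left(\left(-1\right) 24068 + T{\left(-107,135 \right)}\right) + c = \left(\left(-1\right) 24068 + \left(\left(-107\right)^{2} + 89 \left(-107\right) + 89 \cdot 135 - 14445\right)\right) - 18753372 = \left(-24068 + \left(11449 - 9523 + 12015 - 14445\right)\right) - 18753372 = \left(-24068 - 504\right) - 18753372 = -24572 - 18753372 = -18777944$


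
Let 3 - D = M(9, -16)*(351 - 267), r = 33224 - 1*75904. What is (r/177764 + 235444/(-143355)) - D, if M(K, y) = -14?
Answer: -395958568421/335307345 ≈ -1180.9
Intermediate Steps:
r = -42680 (r = 33224 - 75904 = -42680)
D = 1179 (D = 3 - (-14)*(351 - 267) = 3 - (-14)*84 = 3 - 1*(-1176) = 3 + 1176 = 1179)
(r/177764 + 235444/(-143355)) - D = (-42680/177764 + 235444/(-143355)) - 1*1179 = (-42680*1/177764 + 235444*(-1/143355)) - 1179 = (-10670/44441 - 235444/143355) - 1179 = -631208666/335307345 - 1179 = -395958568421/335307345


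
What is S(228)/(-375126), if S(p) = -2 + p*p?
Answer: -25991/187563 ≈ -0.13857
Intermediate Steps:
S(p) = -2 + p²
S(228)/(-375126) = (-2 + 228²)/(-375126) = (-2 + 51984)*(-1/375126) = 51982*(-1/375126) = -25991/187563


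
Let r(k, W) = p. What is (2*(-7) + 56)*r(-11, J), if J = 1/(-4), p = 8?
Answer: 336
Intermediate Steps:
J = -¼ ≈ -0.25000
r(k, W) = 8
(2*(-7) + 56)*r(-11, J) = (2*(-7) + 56)*8 = (-14 + 56)*8 = 42*8 = 336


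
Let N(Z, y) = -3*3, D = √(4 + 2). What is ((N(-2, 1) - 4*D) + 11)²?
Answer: 100 - 16*√6 ≈ 60.808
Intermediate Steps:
D = √6 ≈ 2.4495
N(Z, y) = -9
((N(-2, 1) - 4*D) + 11)² = ((-9 - 4*√6) + 11)² = (2 - 4*√6)²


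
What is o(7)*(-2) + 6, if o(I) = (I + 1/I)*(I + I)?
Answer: -194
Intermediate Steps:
o(I) = 2*I*(I + 1/I) (o(I) = (I + 1/I)*(2*I) = 2*I*(I + 1/I))
o(7)*(-2) + 6 = (2 + 2*7²)*(-2) + 6 = (2 + 2*49)*(-2) + 6 = (2 + 98)*(-2) + 6 = 100*(-2) + 6 = -200 + 6 = -194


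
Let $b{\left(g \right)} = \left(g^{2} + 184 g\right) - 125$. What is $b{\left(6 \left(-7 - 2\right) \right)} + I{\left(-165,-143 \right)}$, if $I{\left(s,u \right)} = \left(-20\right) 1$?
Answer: $-7165$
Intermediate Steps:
$b{\left(g \right)} = -125 + g^{2} + 184 g$
$I{\left(s,u \right)} = -20$
$b{\left(6 \left(-7 - 2\right) \right)} + I{\left(-165,-143 \right)} = \left(-125 + \left(6 \left(-7 - 2\right)\right)^{2} + 184 \cdot 6 \left(-7 - 2\right)\right) - 20 = \left(-125 + \left(6 \left(-9\right)\right)^{2} + 184 \cdot 6 \left(-9\right)\right) - 20 = \left(-125 + \left(-54\right)^{2} + 184 \left(-54\right)\right) - 20 = \left(-125 + 2916 - 9936\right) - 20 = -7145 - 20 = -7165$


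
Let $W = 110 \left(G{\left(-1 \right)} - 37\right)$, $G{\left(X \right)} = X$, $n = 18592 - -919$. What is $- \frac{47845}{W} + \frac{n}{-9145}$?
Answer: $\frac{71197309}{7645220} \approx 9.3127$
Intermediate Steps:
$n = 19511$ ($n = 18592 + 919 = 19511$)
$W = -4180$ ($W = 110 \left(-1 - 37\right) = 110 \left(-38\right) = -4180$)
$- \frac{47845}{W} + \frac{n}{-9145} = - \frac{47845}{-4180} + \frac{19511}{-9145} = \left(-47845\right) \left(- \frac{1}{4180}\right) + 19511 \left(- \frac{1}{9145}\right) = \frac{9569}{836} - \frac{19511}{9145} = \frac{71197309}{7645220}$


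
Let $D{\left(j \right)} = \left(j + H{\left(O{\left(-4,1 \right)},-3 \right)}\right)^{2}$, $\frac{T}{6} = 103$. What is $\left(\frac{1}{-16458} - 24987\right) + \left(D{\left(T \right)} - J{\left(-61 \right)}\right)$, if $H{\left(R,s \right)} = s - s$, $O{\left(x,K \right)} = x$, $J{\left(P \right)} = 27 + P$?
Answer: $\frac{5875028717}{16458} \approx 3.5697 \cdot 10^{5}$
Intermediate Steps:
$T = 618$ ($T = 6 \cdot 103 = 618$)
$H{\left(R,s \right)} = 0$
$D{\left(j \right)} = j^{2}$ ($D{\left(j \right)} = \left(j + 0\right)^{2} = j^{2}$)
$\left(\frac{1}{-16458} - 24987\right) + \left(D{\left(T \right)} - J{\left(-61 \right)}\right) = \left(\frac{1}{-16458} - 24987\right) + \left(618^{2} - \left(27 - 61\right)\right) = \left(- \frac{1}{16458} - 24987\right) + \left(381924 - -34\right) = - \frac{411236047}{16458} + \left(381924 + 34\right) = - \frac{411236047}{16458} + 381958 = \frac{5875028717}{16458}$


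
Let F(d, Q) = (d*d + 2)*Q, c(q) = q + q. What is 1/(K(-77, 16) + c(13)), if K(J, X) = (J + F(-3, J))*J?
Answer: 1/71174 ≈ 1.4050e-5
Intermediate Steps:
c(q) = 2*q
F(d, Q) = Q*(2 + d²) (F(d, Q) = (d² + 2)*Q = (2 + d²)*Q = Q*(2 + d²))
K(J, X) = 12*J² (K(J, X) = (J + J*(2 + (-3)²))*J = (J + J*(2 + 9))*J = (J + J*11)*J = (J + 11*J)*J = (12*J)*J = 12*J²)
1/(K(-77, 16) + c(13)) = 1/(12*(-77)² + 2*13) = 1/(12*5929 + 26) = 1/(71148 + 26) = 1/71174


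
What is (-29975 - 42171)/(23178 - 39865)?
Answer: 72146/16687 ≈ 4.3235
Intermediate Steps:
(-29975 - 42171)/(23178 - 39865) = -72146/(-16687) = -72146*(-1/16687) = 72146/16687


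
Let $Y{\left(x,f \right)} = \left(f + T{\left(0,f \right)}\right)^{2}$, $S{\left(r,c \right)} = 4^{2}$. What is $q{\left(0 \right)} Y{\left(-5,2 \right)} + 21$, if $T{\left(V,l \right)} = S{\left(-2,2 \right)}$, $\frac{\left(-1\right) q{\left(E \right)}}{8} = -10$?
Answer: $25941$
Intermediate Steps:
$S{\left(r,c \right)} = 16$
$q{\left(E \right)} = 80$ ($q{\left(E \right)} = \left(-8\right) \left(-10\right) = 80$)
$T{\left(V,l \right)} = 16$
$Y{\left(x,f \right)} = \left(16 + f\right)^{2}$ ($Y{\left(x,f \right)} = \left(f + 16\right)^{2} = \left(16 + f\right)^{2}$)
$q{\left(0 \right)} Y{\left(-5,2 \right)} + 21 = 80 \left(16 + 2\right)^{2} + 21 = 80 \cdot 18^{2} + 21 = 80 \cdot 324 + 21 = 25920 + 21 = 25941$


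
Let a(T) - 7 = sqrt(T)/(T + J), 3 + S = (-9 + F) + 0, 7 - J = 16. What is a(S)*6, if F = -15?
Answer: 42 - I*sqrt(3)/2 ≈ 42.0 - 0.86602*I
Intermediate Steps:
J = -9 (J = 7 - 1*16 = 7 - 16 = -9)
S = -27 (S = -3 + ((-9 - 15) + 0) = -3 + (-24 + 0) = -3 - 24 = -27)
a(T) = 7 + sqrt(T)/(-9 + T) (a(T) = 7 + sqrt(T)/(T - 9) = 7 + sqrt(T)/(-9 + T))
a(S)*6 = ((-63 + sqrt(-27) + 7*(-27))/(-9 - 27))*6 = ((-63 + 3*I*sqrt(3) - 189)/(-36))*6 = -(-252 + 3*I*sqrt(3))/36*6 = (7 - I*sqrt(3)/12)*6 = 42 - I*sqrt(3)/2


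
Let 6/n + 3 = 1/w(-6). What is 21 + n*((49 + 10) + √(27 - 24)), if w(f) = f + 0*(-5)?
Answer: -1725/19 - 36*√3/19 ≈ -94.071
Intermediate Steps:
w(f) = f (w(f) = f + 0 = f)
n = -36/19 (n = 6/(-3 + 1/(-6)) = 6/(-3 - ⅙) = 6/(-19/6) = 6*(-6/19) = -36/19 ≈ -1.8947)
21 + n*((49 + 10) + √(27 - 24)) = 21 - 36*((49 + 10) + √(27 - 24))/19 = 21 - 36*(59 + √3)/19 = 21 + (-2124/19 - 36*√3/19) = -1725/19 - 36*√3/19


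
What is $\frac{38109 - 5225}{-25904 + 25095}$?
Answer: $- \frac{32884}{809} \approx -40.648$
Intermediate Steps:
$\frac{38109 - 5225}{-25904 + 25095} = \frac{32884}{-809} = 32884 \left(- \frac{1}{809}\right) = - \frac{32884}{809}$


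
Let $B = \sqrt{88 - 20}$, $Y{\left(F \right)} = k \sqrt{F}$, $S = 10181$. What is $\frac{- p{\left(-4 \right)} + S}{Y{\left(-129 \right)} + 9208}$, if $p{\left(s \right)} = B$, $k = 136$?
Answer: $\frac{10181 - 2 \sqrt{17}}{9208 + 136 i \sqrt{129}} \approx 1.0745 - 0.18026 i$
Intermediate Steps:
$Y{\left(F \right)} = 136 \sqrt{F}$
$B = 2 \sqrt{17}$ ($B = \sqrt{68} = 2 \sqrt{17} \approx 8.2462$)
$p{\left(s \right)} = 2 \sqrt{17}$
$\frac{- p{\left(-4 \right)} + S}{Y{\left(-129 \right)} + 9208} = \frac{- 2 \sqrt{17} + 10181}{136 \sqrt{-129} + 9208} = \frac{- 2 \sqrt{17} + 10181}{136 i \sqrt{129} + 9208} = \frac{10181 - 2 \sqrt{17}}{136 i \sqrt{129} + 9208} = \frac{10181 - 2 \sqrt{17}}{9208 + 136 i \sqrt{129}}$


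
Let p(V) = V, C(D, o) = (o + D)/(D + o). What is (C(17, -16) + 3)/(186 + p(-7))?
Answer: 4/179 ≈ 0.022346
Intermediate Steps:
C(D, o) = 1 (C(D, o) = (D + o)/(D + o) = 1)
(C(17, -16) + 3)/(186 + p(-7)) = (1 + 3)/(186 - 7) = 4/179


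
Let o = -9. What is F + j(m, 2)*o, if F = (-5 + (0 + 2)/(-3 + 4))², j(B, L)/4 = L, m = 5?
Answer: -63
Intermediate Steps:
j(B, L) = 4*L
F = 9 (F = (-5 + 2/1)² = (-5 + 2*1)² = (-5 + 2)² = (-3)² = 9)
F + j(m, 2)*o = 9 + (4*2)*(-9) = 9 + 8*(-9) = 9 - 72 = -63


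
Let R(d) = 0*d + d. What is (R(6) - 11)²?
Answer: 25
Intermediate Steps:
R(d) = d (R(d) = 0 + d = d)
(R(6) - 11)² = (6 - 11)² = (-5)² = 25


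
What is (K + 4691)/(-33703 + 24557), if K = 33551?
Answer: -19121/4573 ≈ -4.1813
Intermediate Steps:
(K + 4691)/(-33703 + 24557) = (33551 + 4691)/(-33703 + 24557) = 38242/(-9146) = 38242*(-1/9146) = -19121/4573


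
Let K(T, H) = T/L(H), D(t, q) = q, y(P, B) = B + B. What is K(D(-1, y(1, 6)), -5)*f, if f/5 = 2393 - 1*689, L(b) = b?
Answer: -20448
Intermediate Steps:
y(P, B) = 2*B
K(T, H) = T/H
f = 8520 (f = 5*(2393 - 1*689) = 5*(2393 - 689) = 5*1704 = 8520)
K(D(-1, y(1, 6)), -5)*f = ((2*6)/(-5))*8520 = (12*(-⅕))*8520 = -12/5*8520 = -20448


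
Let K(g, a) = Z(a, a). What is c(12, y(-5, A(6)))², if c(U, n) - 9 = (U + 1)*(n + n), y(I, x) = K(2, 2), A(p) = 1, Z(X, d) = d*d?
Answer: 12769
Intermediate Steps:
Z(X, d) = d²
K(g, a) = a²
y(I, x) = 4 (y(I, x) = 2² = 4)
c(U, n) = 9 + 2*n*(1 + U) (c(U, n) = 9 + (U + 1)*(n + n) = 9 + (1 + U)*(2*n) = 9 + 2*n*(1 + U))
c(12, y(-5, A(6)))² = (9 + 2*4 + 2*12*4)² = (9 + 8 + 96)² = 113² = 12769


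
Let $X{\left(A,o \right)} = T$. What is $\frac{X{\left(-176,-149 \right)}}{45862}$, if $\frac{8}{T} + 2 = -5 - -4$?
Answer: $- \frac{4}{68793} \approx -5.8145 \cdot 10^{-5}$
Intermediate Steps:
$T = - \frac{8}{3}$ ($T = \frac{8}{-2 - 1} = \frac{8}{-3} = 8 \left(- \frac{1}{3}\right) = - \frac{8}{3} \approx -2.6667$)
$X{\left(A,o \right)} = - \frac{8}{3}$
$\frac{X{\left(-176,-149 \right)}}{45862} = - \frac{8}{3 \cdot 45862} = \left(- \frac{8}{3}\right) \frac{1}{45862} = - \frac{4}{68793}$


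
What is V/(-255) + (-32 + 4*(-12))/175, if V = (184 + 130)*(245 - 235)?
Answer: -22796/1785 ≈ -12.771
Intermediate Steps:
V = 3140 (V = 314*10 = 3140)
V/(-255) + (-32 + 4*(-12))/175 = 3140/(-255) + (-32 + 4*(-12))/175 = 3140*(-1/255) + (-32 - 48)*(1/175) = -628/51 - 80*1/175 = -628/51 - 16/35 = -22796/1785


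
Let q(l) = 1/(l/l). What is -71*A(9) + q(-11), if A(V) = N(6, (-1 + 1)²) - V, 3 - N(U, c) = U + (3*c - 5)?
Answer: 498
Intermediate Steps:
N(U, c) = 8 - U - 3*c (N(U, c) = 3 - (U + (3*c - 5)) = 3 - (U + (-5 + 3*c)) = 3 - (-5 + U + 3*c) = 3 + (5 - U - 3*c) = 8 - U - 3*c)
q(l) = 1 (q(l) = 1/1 = 1)
A(V) = 2 - V (A(V) = (8 - 1*6 - 3*(-1 + 1)²) - V = (8 - 6 - 3*0²) - V = (8 - 6 - 3*0) - V = (8 - 6 + 0) - V = 2 - V)
-71*A(9) + q(-11) = -71*(2 - 1*9) + 1 = -71*(2 - 9) + 1 = -71*(-7) + 1 = 497 + 1 = 498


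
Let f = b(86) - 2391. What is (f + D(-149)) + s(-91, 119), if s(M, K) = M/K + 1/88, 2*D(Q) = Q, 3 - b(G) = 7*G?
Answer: -4585619/1496 ≈ -3065.3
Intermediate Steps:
b(G) = 3 - 7*G
D(Q) = Q/2
s(M, K) = 1/88 + M/K (s(M, K) = M/K + 1*(1/88) = M/K + 1/88 = 1/88 + M/K)
f = -2990 (f = (3 - 7*86) - 2391 = (3 - 602) - 2391 = -599 - 2391 = -2990)
(f + D(-149)) + s(-91, 119) = (-2990 + (½)*(-149)) + (-91 + (1/88)*119)/119 = (-2990 - 149/2) + (-91 + 119/88)/119 = -6129/2 + (1/119)*(-7889/88) = -6129/2 - 1127/1496 = -4585619/1496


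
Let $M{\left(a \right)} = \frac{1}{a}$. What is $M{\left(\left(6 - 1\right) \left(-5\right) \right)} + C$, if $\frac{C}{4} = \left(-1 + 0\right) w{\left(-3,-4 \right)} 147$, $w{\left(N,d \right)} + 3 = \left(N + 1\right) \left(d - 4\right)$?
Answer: $- \frac{191101}{25} \approx -7644.0$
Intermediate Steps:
$w{\left(N,d \right)} = -3 + \left(1 + N\right) \left(-4 + d\right)$ ($w{\left(N,d \right)} = -3 + \left(N + 1\right) \left(d - 4\right) = -3 + \left(1 + N\right) \left(-4 + d\right)$)
$C = -7644$ ($C = 4 \left(-1 + 0\right) \left(-7 - 4 - -12 - -12\right) 147 = 4 - (-7 - 4 + 12 + 12) 147 = 4 \left(-1\right) 13 \cdot 147 = 4 \left(\left(-13\right) 147\right) = 4 \left(-1911\right) = -7644$)
$M{\left(\left(6 - 1\right) \left(-5\right) \right)} + C = \frac{1}{\left(6 - 1\right) \left(-5\right)} - 7644 = \frac{1}{5 \left(-5\right)} - 7644 = \frac{1}{-25} - 7644 = - \frac{1}{25} - 7644 = - \frac{191101}{25}$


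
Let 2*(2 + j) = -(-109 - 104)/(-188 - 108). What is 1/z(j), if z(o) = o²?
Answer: 350464/1951609 ≈ 0.17958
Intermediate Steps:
j = -1397/592 (j = -2 + (-(-109 - 104)/(-188 - 108))/2 = -2 + (-(-213)/(-296))/2 = -2 + (-(-213)*(-1)/296)/2 = -2 + (-1*213/296)/2 = -2 + (½)*(-213/296) = -2 - 213/592 = -1397/592 ≈ -2.3598)
1/z(j) = 1/((-1397/592)²) = 1/(1951609/350464) = 350464/1951609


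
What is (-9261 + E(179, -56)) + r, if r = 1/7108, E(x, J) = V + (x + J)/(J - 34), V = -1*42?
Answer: -992031559/106620 ≈ -9304.4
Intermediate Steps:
V = -42
E(x, J) = -42 + (J + x)/(-34 + J) (E(x, J) = -42 + (x + J)/(J - 34) = -42 + (J + x)/(-34 + J))
r = 1/7108 ≈ 0.00014069
(-9261 + E(179, -56)) + r = (-9261 + (1428 + 179 - 41*(-56))/(-34 - 56)) + 1/7108 = (-9261 + (1428 + 179 + 2296)/(-90)) + 1/7108 = (-9261 - 1/90*3903) + 1/7108 = (-9261 - 1301/30) + 1/7108 = -279131/30 + 1/7108 = -992031559/106620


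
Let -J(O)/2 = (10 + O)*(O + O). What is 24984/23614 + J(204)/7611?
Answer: -655569652/29954359 ≈ -21.886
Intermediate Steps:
J(O) = -4*O*(10 + O) (J(O) = -2*(10 + O)*(O + O) = -2*(10 + O)*2*O = -4*O*(10 + O))
24984/23614 + J(204)/7611 = 24984/23614 - 4*204*(10 + 204)/7611 = 24984*(1/23614) - 4*204*214*(1/7611) = 12492/11807 - 174624*1/7611 = 12492/11807 - 58208/2537 = -655569652/29954359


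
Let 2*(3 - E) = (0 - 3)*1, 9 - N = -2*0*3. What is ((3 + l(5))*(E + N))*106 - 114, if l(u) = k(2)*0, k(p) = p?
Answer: 4179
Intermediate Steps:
N = 9 (N = 9 - (-2*0)*3 = 9 - 0*3 = 9 - 1*0 = 9 + 0 = 9)
l(u) = 0 (l(u) = 2*0 = 0)
E = 9/2 (E = 3 - (0 - 3)/2 = 3 - (-3)/2 = 3 - ½*(-3) = 3 + 3/2 = 9/2 ≈ 4.5000)
((3 + l(5))*(E + N))*106 - 114 = ((3 + 0)*(9/2 + 9))*106 - 114 = (3*(27/2))*106 - 114 = (81/2)*106 - 114 = 4293 - 114 = 4179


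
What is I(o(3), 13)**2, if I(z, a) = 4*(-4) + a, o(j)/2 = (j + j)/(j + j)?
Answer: 9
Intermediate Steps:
o(j) = 2 (o(j) = 2*((j + j)/(j + j)) = 2*((2*j)/((2*j))) = 2*((2*j)*(1/(2*j))) = 2*1 = 2)
I(z, a) = -16 + a
I(o(3), 13)**2 = (-16 + 13)**2 = (-3)**2 = 9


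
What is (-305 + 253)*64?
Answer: -3328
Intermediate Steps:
(-305 + 253)*64 = -52*64 = -3328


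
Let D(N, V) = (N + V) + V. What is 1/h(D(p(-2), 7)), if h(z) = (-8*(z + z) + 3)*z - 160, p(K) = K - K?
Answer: -1/3254 ≈ -0.00030731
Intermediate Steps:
p(K) = 0
D(N, V) = N + 2*V
h(z) = -160 + z*(3 - 16*z) (h(z) = (-16*z + 3)*z - 160 = (3 - 16*z)*z - 160 = z*(3 - 16*z) - 160 = -160 + z*(3 - 16*z))
1/h(D(p(-2), 7)) = 1/(-160 - 16*(0 + 2*7)² + 3*(0 + 2*7)) = 1/(-160 - 16*(0 + 14)² + 3*(0 + 14)) = 1/(-160 - 16*14² + 3*14) = 1/(-160 - 16*196 + 42) = 1/(-160 - 3136 + 42) = 1/(-3254) = -1/3254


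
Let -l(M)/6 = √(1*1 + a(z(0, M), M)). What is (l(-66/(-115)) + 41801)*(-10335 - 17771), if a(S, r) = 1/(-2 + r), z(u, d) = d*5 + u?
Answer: -1174858906 + 590226*√41/41 ≈ -1.1748e+9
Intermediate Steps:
z(u, d) = u + 5*d (z(u, d) = 5*d + u = u + 5*d)
l(M) = -6*√(1 + 1/(-2 + M)) (l(M) = -6*√(1*1 + 1/(-2 + M)) = -6*√(1 + 1/(-2 + M)))
(l(-66/(-115)) + 41801)*(-10335 - 17771) = (-6*√(-1/(-2 - 66/(-115)))*√(1 + 66/(-115)) + 41801)*(-10335 - 17771) = (-6*7*√115*√(-1/(-2 - 66*(-1/115)))/115 + 41801)*(-28106) = (-6*7*√115*√(-1/(-2 + 66/115))/115 + 41801)*(-28106) = (-6*7*√115*√(-1/(-164/115))/115 + 41801)*(-28106) = (-6*7*√41/82 + 41801)*(-28106) = (-21*√41/41 + 41801)*(-28106) = (41801 - 21*√41/41)*(-28106) = -1174858906 + 590226*√41/41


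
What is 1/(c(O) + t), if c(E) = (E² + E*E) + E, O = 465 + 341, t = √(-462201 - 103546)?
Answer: 100006/130015643987 - I*√565747/1690203371831 ≈ 7.6918e-7 - 4.4501e-10*I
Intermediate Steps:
t = I*√565747 (t = √(-565747) = I*√565747 ≈ 752.16*I)
O = 806
c(E) = E + 2*E² (c(E) = (E² + E²) + E = 2*E² + E = E + 2*E²)
1/(c(O) + t) = 1/(806*(1 + 2*806) + I*√565747) = 1/(806*(1 + 1612) + I*√565747) = 1/(806*1613 + I*√565747) = 1/(1300078 + I*√565747)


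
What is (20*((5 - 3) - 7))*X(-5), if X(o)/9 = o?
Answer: 4500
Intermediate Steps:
X(o) = 9*o
(20*((5 - 3) - 7))*X(-5) = (20*((5 - 3) - 7))*(9*(-5)) = (20*(2 - 7))*(-45) = (20*(-5))*(-45) = -100*(-45) = 4500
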